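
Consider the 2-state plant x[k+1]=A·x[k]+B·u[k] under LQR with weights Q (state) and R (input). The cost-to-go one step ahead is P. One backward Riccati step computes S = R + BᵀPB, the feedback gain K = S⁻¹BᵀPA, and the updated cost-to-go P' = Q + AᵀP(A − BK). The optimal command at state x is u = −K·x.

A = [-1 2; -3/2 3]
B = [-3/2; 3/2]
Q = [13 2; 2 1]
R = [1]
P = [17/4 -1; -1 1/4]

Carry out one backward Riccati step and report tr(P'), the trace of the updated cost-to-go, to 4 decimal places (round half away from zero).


14.8613

BᵀP = [-7.8750 1.8750]
S = R + BᵀPB = [1] + [14.6250] = [15.6250]
BᵀPA = [5.0625 -10.1250]
K = S⁻¹·BᵀPA = [0.3240 -0.6480]
A−BK = [-0.5140 1.0280; -1.9860 3.9720]
AᵀP(A−BK) = [0.1723 -0.3445; -0.3445 0.6890]
P' = Q + AᵀP(A−BK) = [13.1723 1.6555; 1.6555 1.6890]
tr(P') = 14.8613


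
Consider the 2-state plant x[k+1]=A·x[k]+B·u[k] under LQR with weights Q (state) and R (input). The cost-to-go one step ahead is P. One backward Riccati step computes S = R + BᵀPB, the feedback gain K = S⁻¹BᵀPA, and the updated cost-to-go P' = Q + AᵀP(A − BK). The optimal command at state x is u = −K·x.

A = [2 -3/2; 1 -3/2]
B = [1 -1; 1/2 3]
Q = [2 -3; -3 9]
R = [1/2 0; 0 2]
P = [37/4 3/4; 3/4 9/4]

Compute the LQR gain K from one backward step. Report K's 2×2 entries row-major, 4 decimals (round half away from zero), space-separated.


1.9045 -1.6264 -0.0141 -0.1854

BᵀP = [9.6250 1.8750; -7.0000 6.0000]
S = R + BᵀPB = [1/2 0; 0 2] + [10.5625 -4.0000; -4.0000 25.0000] = [11.0625 -4.0000; -4.0000 27.0000]
BᵀPA = [21.1250 -17.2500; -8.0000 1.5000]
K = S⁻¹·BᵀPA = [1.9045 -1.6264; -0.0141 -0.1854]
A−BK = [0.0814 -0.0590; 0.0902 -0.1307]
AᵀP(A−BK) = [1.9045 -1.6264; -1.6264 1.4735]
P' = Q + AᵀP(A−BK) = [3.9045 -4.6264; -4.6264 10.4735]
tr(P') = 14.3780


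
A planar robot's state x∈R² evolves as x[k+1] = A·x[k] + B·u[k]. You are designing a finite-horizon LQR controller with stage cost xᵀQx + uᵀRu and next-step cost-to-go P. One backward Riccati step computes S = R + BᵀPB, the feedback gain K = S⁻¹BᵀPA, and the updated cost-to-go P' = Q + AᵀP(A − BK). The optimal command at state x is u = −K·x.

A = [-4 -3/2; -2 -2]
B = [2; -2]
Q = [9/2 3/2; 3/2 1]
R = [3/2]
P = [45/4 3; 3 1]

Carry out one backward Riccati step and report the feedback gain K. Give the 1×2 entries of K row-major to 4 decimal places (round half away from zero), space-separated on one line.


BᵀP = [16.5000 4.0000]
S = R + BᵀPB = [3/2] + [25.0000] = [26.5000]
BᵀPA = [-74.0000 -32.7500]
K = S⁻¹·BᵀPA = [-2.7925 -1.2358]
A−BK = [1.5849 0.9717; -7.5849 -4.4717]
AᵀP(A−BK) = [25.3585 13.0472; 13.0472 6.8384]
P' = Q + AᵀP(A−BK) = [29.8585 14.5472; 14.5472 7.8384]
tr(P') = 37.6969

-2.7925 -1.2358


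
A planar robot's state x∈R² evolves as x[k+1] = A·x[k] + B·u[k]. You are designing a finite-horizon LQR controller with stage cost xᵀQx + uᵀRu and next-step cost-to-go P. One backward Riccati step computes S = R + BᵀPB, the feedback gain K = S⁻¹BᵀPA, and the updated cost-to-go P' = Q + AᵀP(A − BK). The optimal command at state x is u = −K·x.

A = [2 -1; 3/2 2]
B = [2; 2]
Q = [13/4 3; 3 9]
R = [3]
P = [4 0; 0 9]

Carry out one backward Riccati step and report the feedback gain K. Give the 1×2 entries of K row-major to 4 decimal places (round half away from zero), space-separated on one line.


BᵀP = [8.0000 18.0000]
S = R + BᵀPB = [3] + [52.0000] = [55.0000]
BᵀPA = [43.0000 28.0000]
K = S⁻¹·BᵀPA = [0.7818 0.5091]
A−BK = [0.4364 -2.0182; -0.0636 0.9818]
AᵀP(A−BK) = [2.6318 -2.8909; -2.8909 25.7455]
P' = Q + AᵀP(A−BK) = [5.8818 0.1091; 0.1091 34.7455]
tr(P') = 40.6273

0.7818 0.5091


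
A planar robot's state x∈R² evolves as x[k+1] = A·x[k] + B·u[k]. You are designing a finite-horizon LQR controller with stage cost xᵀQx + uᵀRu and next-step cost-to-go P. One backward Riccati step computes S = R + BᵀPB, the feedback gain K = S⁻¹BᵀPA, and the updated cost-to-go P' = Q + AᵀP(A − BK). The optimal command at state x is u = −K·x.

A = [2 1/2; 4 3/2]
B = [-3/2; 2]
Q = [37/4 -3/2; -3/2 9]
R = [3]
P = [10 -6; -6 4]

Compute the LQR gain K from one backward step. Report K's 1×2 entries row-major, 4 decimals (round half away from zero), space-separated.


0.1806 0.1548

BᵀP = [-27.0000 17.0000]
S = R + BᵀPB = [3] + [74.5000] = [77.5000]
BᵀPA = [14.0000 12.0000]
K = S⁻¹·BᵀPA = [0.1806 0.1548]
A−BK = [2.2710 0.7323; 3.6387 1.1903]
AᵀP(A−BK) = [5.4710 1.8323; 1.8323 0.6419]
P' = Q + AᵀP(A−BK) = [14.7210 0.3323; 0.3323 9.6419]
tr(P') = 24.3629


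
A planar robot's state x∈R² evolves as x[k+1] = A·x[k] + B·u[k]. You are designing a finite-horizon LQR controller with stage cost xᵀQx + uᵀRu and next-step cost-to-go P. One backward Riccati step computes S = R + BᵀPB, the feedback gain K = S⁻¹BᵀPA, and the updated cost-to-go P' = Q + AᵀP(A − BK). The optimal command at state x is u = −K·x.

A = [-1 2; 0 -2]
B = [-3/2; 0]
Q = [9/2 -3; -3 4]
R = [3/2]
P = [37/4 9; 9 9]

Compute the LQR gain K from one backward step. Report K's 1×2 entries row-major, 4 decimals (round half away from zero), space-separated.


0.6218 -0.0336

BᵀP = [-13.8750 -13.5000]
S = R + BᵀPB = [3/2] + [20.8125] = [22.3125]
BᵀPA = [13.8750 -0.7500]
K = S⁻¹·BᵀPA = [0.6218 -0.0336]
A−BK = [-0.0672 1.9496; 0.0000 -2.0000]
AᵀP(A−BK) = [0.6218 -0.0336; -0.0336 0.9748]
P' = Q + AᵀP(A−BK) = [5.1218 -3.0336; -3.0336 4.9748]
tr(P') = 10.0966


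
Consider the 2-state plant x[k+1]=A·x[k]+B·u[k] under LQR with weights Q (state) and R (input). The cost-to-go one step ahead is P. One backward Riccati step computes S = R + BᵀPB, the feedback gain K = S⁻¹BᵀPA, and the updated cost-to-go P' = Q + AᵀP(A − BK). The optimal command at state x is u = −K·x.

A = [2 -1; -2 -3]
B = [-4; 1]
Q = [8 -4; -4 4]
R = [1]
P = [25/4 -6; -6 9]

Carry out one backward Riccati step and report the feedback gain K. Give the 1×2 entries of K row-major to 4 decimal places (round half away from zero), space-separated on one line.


BᵀP = [-31.0000 33.0000]
S = R + BᵀPB = [1] + [157.0000] = [158.0000]
BᵀPA = [-128.0000 -68.0000]
K = S⁻¹·BᵀPA = [-0.8101 -0.4304]
A−BK = [-1.2405 -2.7215; -1.1899 -2.5696]
AᵀP(A−BK) = [5.3038 10.4114; 10.4114 21.9842]
P' = Q + AᵀP(A−BK) = [13.3038 6.4114; 6.4114 25.9842]
tr(P') = 39.2880

-0.8101 -0.4304


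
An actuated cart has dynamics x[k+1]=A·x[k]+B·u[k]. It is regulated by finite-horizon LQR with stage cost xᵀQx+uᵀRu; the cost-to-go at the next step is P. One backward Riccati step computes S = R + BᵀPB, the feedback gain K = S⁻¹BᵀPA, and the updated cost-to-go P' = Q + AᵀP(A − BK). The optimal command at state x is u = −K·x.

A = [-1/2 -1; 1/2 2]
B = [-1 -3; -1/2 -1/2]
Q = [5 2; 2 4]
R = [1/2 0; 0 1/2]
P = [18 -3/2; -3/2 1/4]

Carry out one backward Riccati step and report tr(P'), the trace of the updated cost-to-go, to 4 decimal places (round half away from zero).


BᵀP = [-17.2500 1.3750; -53.2500 4.3750]
S = R + BᵀPB = [1/2 0; 0 1/2] + [16.5625 51.0625; 51.0625 157.5625] = [17.0625 51.0625; 51.0625 158.0625]
BᵀPA = [9.3125 20.0000; 28.8125 62.0000]
K = S⁻¹·BᵀPA = [0.0080 -0.0516; 0.1797 0.4089]
A−BK = [0.0471 0.1752; 0.5939 2.1786]
AᵀP(A−BK) = [0.0604 0.1985; 0.1985 0.6790]
P' = Q + AᵀP(A−BK) = [5.0604 2.1985; 2.1985 4.6790]
tr(P') = 9.7394

9.7394


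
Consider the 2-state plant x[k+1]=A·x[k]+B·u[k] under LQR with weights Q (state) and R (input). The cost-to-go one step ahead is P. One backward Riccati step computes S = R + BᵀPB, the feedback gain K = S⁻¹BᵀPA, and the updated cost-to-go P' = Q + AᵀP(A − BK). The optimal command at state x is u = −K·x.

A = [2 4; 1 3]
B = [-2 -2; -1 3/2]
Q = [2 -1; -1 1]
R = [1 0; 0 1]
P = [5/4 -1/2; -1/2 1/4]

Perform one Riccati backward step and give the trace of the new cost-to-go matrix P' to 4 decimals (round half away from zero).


BᵀP = [-2.0000 0.7500; -3.2500 1.3750]
S = R + BᵀPB = [1 0; 0 1] + [3.2500 5.1250; 5.1250 8.5625] = [4.2500 5.1250; 5.1250 9.5625]
BᵀPA = [-3.2500 -5.7500; -5.1250 -8.8750]
K = S⁻¹·BᵀPA = [-0.3348 -0.6609; -0.3565 -0.5739]
A−BK = [0.6174 1.5304; 1.2000 3.2000]
AᵀP(A−BK) = [0.3348 0.6609; 0.6609 1.3565]
P' = Q + AᵀP(A−BK) = [2.3348 -0.3391; -0.3391 2.3565]
tr(P') = 4.6913

4.6913


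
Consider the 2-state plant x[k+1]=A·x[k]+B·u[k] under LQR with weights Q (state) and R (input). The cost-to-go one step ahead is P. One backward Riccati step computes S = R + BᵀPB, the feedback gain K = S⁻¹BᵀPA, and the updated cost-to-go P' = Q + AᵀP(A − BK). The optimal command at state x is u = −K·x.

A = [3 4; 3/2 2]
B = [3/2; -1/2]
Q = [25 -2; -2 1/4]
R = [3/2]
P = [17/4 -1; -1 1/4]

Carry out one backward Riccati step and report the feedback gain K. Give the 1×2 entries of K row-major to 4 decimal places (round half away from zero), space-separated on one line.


1.4406 1.9208

BᵀP = [6.8750 -1.6250]
S = R + BᵀPB = [3/2] + [11.1250] = [12.6250]
BᵀPA = [18.1875 24.2500]
K = S⁻¹·BᵀPA = [1.4406 1.9208]
A−BK = [0.8391 1.1188; 2.2203 2.9604]
AᵀP(A−BK) = [3.6117 4.8156; 4.8156 6.4208]
P' = Q + AᵀP(A−BK) = [28.6117 2.8156; 2.8156 6.6708]
tr(P') = 35.2825


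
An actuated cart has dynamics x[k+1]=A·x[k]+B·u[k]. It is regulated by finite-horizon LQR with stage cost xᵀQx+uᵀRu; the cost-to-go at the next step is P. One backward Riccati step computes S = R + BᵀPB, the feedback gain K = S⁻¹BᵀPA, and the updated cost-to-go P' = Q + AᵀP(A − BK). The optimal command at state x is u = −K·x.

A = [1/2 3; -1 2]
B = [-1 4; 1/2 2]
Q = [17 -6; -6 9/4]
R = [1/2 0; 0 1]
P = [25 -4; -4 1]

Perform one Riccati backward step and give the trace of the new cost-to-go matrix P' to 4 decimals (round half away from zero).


BᵀP = [-27.0000 4.5000; 92.0000 -14.0000]
S = R + BᵀPB = [1/2 0; 0 1] + [29.2500 -99.0000; -99.0000 340.0000] = [29.7500 -99.0000; -99.0000 341.0000]
BᵀPA = [-18.0000 -72.0000; 60.0000 248.0000]
K = S⁻¹·BᵀPA = [-0.5760 0.0000; 0.0087 0.7273]
A−BK = [-0.1109 0.0909; -0.7295 0.5455]
AᵀP(A−BK) = [0.3584 -0.1364; -0.1364 0.6364]
P' = Q + AᵀP(A−BK) = [17.3584 -6.1364; -6.1364 2.8864]
tr(P') = 20.2447

20.2447


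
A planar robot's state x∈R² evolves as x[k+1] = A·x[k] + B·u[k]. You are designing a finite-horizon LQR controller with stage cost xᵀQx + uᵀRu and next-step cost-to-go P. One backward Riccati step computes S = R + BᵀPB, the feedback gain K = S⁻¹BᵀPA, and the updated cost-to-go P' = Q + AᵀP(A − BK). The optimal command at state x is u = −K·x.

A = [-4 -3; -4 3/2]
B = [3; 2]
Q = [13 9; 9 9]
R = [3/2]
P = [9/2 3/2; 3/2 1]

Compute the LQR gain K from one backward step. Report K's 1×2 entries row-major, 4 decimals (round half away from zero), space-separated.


BᵀP = [16.5000 6.5000]
S = R + BᵀPB = [3/2] + [62.5000] = [64.0000]
BᵀPA = [-92.0000 -39.7500]
K = S⁻¹·BᵀPA = [-1.4375 -0.6211]
A−BK = [0.3125 -1.1367; -1.1250 2.7422]
AᵀP(A−BK) = [3.7500 -0.1406; -0.1406 4.5615]
P' = Q + AᵀP(A−BK) = [16.7500 8.8594; 8.8594 13.5615]
tr(P') = 30.3115

-1.4375 -0.6211


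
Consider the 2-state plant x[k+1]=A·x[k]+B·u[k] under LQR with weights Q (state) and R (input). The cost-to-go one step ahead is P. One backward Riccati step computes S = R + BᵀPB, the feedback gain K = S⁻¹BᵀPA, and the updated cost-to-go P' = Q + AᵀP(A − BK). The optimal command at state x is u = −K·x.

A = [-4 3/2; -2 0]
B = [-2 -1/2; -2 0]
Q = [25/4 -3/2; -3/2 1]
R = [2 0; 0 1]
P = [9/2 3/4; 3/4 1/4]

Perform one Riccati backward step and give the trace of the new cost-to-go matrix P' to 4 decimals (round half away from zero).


BᵀP = [-10.5000 -2.0000; -2.2500 -0.3750]
S = R + BᵀPB = [2 0; 0 1] + [25.0000 5.2500; 5.2500 1.1250] = [27.0000 5.2500; 5.2500 2.1250]
BᵀPA = [46.0000 -15.7500; 9.7500 -3.3750]
K = S⁻¹·BᵀPA = [1.5618 -0.5283; 0.7296 -0.2830]
A−BK = [-0.5115 0.3019; 1.1237 -1.0566]
AᵀP(A−BK) = [6.0419 -2.1887; -2.1887 0.8491]
P' = Q + AᵀP(A−BK) = [12.2919 -3.6887; -3.6887 1.8491]
tr(P') = 14.1410

14.1410


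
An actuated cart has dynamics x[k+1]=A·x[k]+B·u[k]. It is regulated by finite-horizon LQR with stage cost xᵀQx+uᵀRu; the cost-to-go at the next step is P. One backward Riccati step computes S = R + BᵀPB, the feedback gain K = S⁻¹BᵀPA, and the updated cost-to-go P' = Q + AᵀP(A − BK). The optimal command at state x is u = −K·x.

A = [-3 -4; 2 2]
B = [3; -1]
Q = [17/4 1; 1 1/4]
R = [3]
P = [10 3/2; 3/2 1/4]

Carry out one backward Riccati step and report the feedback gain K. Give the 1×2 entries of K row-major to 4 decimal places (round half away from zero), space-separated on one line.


-0.9139 -1.2522

BᵀP = [28.5000 4.2500]
S = R + BᵀPB = [3] + [81.2500] = [84.2500]
BᵀPA = [-77.0000 -105.5000]
K = S⁻¹·BᵀPA = [-0.9139 -1.2522]
A−BK = [-0.2582 -0.2433; 1.0861 0.7478]
AᵀP(A−BK) = [2.6261 3.5786; 3.5786 4.8902]
P' = Q + AᵀP(A−BK) = [6.8761 4.5786; 4.5786 5.1402]
tr(P') = 12.0163


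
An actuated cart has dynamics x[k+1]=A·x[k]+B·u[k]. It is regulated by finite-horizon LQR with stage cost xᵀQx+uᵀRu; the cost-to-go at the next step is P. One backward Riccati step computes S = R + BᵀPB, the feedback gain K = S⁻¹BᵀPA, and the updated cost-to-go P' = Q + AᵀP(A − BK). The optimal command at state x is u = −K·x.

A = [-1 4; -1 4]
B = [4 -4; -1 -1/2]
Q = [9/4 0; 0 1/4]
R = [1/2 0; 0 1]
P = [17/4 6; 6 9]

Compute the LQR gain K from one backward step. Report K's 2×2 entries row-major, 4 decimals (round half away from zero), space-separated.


BᵀP = [11.0000 15.0000; -20.0000 -28.5000]
S = R + BᵀPB = [1/2 0; 0 1] + [29.0000 -51.5000; -51.5000 94.2500] = [29.5000 -51.5000; -51.5000 95.2500]
BᵀPA = [-26.0000 104.0000; 48.5000 -194.0000]
K = S⁻¹·BᵀPA = [0.1348 -0.5393; 0.5821 -2.3283]
A−BK = [0.7891 -3.1562; -0.5741 2.2966]
AᵀP(A−BK) = [0.5244 -2.0975; -2.0975 8.3902]
P' = Q + AᵀP(A−BK) = [2.7744 -2.0975; -2.0975 8.6402]
tr(P') = 11.4146

0.1348 -0.5393 0.5821 -2.3283


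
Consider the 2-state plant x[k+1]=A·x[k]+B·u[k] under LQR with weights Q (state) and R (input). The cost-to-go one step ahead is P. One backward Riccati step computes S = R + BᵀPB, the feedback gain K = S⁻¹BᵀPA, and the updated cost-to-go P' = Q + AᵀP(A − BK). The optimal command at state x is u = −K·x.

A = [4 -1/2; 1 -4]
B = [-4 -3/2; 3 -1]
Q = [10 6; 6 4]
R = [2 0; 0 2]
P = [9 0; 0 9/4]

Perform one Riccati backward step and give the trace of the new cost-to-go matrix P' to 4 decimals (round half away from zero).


27.5759

BᵀP = [-36.0000 6.7500; -13.5000 -2.2500]
S = R + BᵀPB = [2 0; 0 2] + [164.2500 47.2500; 47.2500 22.5000] = [166.2500 47.2500; 47.2500 24.5000]
BᵀPA = [-137.2500 -9.0000; -56.2500 15.7500]
K = S⁻¹·BᵀPA = [-0.3829 -0.5241; -1.5574 1.6537]
A−BK = [0.1322 -0.1160; 0.5914 -0.7739]
AᵀP(A−BK) = [6.0884 -5.9173; -5.9173 7.4875]
P' = Q + AᵀP(A−BK) = [16.0884 0.0827; 0.0827 11.4875]
tr(P') = 27.5759


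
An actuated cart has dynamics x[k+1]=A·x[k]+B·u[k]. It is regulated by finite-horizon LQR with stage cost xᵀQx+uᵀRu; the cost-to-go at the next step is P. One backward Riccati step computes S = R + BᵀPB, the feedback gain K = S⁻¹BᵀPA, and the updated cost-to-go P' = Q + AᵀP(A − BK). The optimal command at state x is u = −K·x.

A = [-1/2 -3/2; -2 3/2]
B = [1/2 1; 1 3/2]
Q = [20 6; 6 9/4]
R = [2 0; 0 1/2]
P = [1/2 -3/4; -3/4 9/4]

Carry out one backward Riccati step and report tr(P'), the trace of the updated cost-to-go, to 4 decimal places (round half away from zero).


BᵀP = [-0.5000 1.8750; -0.6250 2.6250]
S = R + BᵀPB = [2 0; 0 1/2] + [1.6250 2.3125; 2.3125 3.3125] = [3.6250 2.3125; 2.3125 3.8125]
BᵀPA = [-3.5000 3.5625; -4.9375 4.8750]
K = S⁻¹·BᵀPA = [-0.2273 0.2725; -1.1572 1.1134]
A−BK = [0.7709 -2.7497; -0.0369 -0.4426]
AᵀP(A−BK) = [1.1157 -1.6113; -1.6113 3.1639]
P' = Q + AᵀP(A−BK) = [21.1157 4.3887; 4.3887 5.4139]
tr(P') = 26.5296

26.5296


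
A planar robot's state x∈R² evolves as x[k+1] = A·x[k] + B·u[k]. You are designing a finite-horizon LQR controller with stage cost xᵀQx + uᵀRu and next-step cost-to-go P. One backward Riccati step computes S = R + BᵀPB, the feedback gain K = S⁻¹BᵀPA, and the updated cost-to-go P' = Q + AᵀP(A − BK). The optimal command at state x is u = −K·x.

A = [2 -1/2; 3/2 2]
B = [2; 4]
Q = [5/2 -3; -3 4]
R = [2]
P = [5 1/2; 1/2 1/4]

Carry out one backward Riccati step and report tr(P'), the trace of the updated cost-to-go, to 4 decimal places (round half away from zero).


9.7537

BᵀP = [12.0000 2.0000]
S = R + BᵀPB = [2] + [32.0000] = [34.0000]
BᵀPA = [27.0000 -2.0000]
K = S⁻¹·BᵀPA = [0.7941 -0.0588]
A−BK = [0.4118 -0.3824; -1.6765 2.2353]
AᵀP(A−BK) = [2.1213 -1.0368; -1.0368 1.1324]
P' = Q + AᵀP(A−BK) = [4.6213 -4.0368; -4.0368 5.1324]
tr(P') = 9.7537


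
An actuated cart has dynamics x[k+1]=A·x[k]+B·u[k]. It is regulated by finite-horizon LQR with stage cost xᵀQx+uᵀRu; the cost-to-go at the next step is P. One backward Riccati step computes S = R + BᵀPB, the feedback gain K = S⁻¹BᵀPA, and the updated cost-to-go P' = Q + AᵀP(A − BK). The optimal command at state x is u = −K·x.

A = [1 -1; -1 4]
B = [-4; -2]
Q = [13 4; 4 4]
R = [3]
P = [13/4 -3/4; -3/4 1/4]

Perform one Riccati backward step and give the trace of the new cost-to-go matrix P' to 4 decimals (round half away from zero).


20.2898

BᵀP = [-11.5000 2.5000]
S = R + BᵀPB = [3] + [41.0000] = [44.0000]
BᵀPA = [-14.0000 21.5000]
K = S⁻¹·BᵀPA = [-0.3182 0.4886]
A−BK = [-0.2727 0.9545; -1.6364 4.9773]
AᵀP(A−BK) = [0.5455 -1.1591; -1.1591 2.7443]
P' = Q + AᵀP(A−BK) = [13.5455 2.8409; 2.8409 6.7443]
tr(P') = 20.2898


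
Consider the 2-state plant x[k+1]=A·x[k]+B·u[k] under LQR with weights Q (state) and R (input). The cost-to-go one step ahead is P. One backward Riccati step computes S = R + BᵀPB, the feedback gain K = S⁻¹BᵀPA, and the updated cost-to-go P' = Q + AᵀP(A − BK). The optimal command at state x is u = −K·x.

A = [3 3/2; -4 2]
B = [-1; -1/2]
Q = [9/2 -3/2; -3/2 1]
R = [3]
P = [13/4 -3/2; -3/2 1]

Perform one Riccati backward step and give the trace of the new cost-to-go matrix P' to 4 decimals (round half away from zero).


BᵀP = [-2.5000 1.0000]
S = R + BᵀPB = [3] + [2.0000] = [5.0000]
BᵀPA = [-11.5000 -1.7500]
K = S⁻¹·BᵀPA = [-2.3000 -0.3500]
A−BK = [0.7000 1.1500; -5.1500 1.8250]
AᵀP(A−BK) = [54.8000 2.6000; 2.6000 1.7000]
P' = Q + AᵀP(A−BK) = [59.3000 1.1000; 1.1000 2.7000]
tr(P') = 62.0000

62.0000


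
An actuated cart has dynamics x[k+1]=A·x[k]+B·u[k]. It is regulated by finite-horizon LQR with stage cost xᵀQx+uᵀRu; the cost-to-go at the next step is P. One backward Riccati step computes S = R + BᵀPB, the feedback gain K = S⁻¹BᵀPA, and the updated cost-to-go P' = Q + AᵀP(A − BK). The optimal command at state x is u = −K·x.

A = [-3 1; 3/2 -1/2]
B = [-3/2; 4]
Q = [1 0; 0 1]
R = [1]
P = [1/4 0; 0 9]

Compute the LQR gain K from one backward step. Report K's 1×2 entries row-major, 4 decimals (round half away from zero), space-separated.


0.3787 -0.1262

BᵀP = [-0.3750 36.0000]
S = R + BᵀPB = [1] + [144.5625] = [145.5625]
BᵀPA = [55.1250 -18.3750]
K = S⁻¹·BᵀPA = [0.3787 -0.1262]
A−BK = [-2.4319 0.8106; -0.0148 0.0049]
AᵀP(A−BK) = [1.6240 -0.5413; -0.5413 0.1804]
P' = Q + AᵀP(A−BK) = [2.6240 -0.5413; -0.5413 1.1804]
tr(P') = 3.8044


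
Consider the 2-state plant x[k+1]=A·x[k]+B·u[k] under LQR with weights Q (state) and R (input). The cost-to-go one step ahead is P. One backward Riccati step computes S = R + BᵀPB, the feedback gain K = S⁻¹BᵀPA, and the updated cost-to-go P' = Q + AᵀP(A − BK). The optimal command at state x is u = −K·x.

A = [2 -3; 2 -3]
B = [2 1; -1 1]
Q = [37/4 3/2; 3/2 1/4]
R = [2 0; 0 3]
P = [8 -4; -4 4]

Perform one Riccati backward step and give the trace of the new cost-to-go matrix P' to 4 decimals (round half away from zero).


28.3790

BᵀP = [20.0000 -12.0000; 4.0000 0.0000]
S = R + BᵀPB = [2 0; 0 3] + [52.0000 8.0000; 8.0000 4.0000] = [54.0000 8.0000; 8.0000 7.0000]
BᵀPA = [16.0000 -24.0000; 8.0000 -12.0000]
K = S⁻¹·BᵀPA = [0.1529 -0.2293; 0.9682 -1.4522]
A−BK = [0.7261 -1.0892; 1.1847 -1.7771]
AᵀP(A−BK) = [5.8089 -8.7134; -8.7134 13.0701]
P' = Q + AᵀP(A−BK) = [15.0589 -7.2134; -7.2134 13.3201]
tr(P') = 28.3790


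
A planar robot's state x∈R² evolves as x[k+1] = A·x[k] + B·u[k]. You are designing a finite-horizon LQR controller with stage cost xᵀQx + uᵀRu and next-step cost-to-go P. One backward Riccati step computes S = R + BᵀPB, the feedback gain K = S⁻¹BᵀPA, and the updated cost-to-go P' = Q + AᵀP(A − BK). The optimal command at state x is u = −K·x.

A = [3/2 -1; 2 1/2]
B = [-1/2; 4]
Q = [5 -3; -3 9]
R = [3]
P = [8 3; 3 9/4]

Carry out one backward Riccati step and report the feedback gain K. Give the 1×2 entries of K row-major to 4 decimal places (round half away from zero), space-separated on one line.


0.9310 -0.1466

BᵀP = [8.0000 7.5000]
S = R + BᵀPB = [3] + [26.0000] = [29.0000]
BᵀPA = [27.0000 -4.2500]
K = S⁻¹·BᵀPA = [0.9310 -0.1466]
A−BK = [1.9655 -1.0733; -1.7241 1.0862]
AᵀP(A−BK) = [19.8621 -9.5431; -9.5431 4.9397]
P' = Q + AᵀP(A−BK) = [24.8621 -12.5431; -12.5431 13.9397]
tr(P') = 38.8017


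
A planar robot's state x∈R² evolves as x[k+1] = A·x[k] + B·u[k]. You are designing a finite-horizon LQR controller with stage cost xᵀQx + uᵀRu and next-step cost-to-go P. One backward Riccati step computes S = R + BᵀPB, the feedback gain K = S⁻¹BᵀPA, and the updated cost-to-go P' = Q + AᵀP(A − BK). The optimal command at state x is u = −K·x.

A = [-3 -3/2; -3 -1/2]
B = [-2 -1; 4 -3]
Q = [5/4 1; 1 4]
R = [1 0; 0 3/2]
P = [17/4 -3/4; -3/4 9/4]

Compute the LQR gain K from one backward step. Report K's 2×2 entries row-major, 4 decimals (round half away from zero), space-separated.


0.5343 0.3710 1.6133 0.6241

BᵀP = [-11.5000 10.5000; -2.0000 -6.0000]
S = R + BᵀPB = [1 0; 0 3/2] + [65.0000 -20.0000; -20.0000 20.0000] = [66.0000 -20.0000; -20.0000 21.5000]
BᵀPA = [3.0000 12.0000; 24.0000 6.0000]
K = S⁻¹·BᵀPA = [0.5343 0.3710; 1.6133 0.6241]
A−BK = [-0.3180 -0.1340; -0.2974 -0.1114]
AᵀP(A−BK) = [4.6766 1.9078; 1.9078 0.8037]
P' = Q + AᵀP(A−BK) = [5.9266 2.9078; 2.9078 4.8037]
tr(P') = 10.7304


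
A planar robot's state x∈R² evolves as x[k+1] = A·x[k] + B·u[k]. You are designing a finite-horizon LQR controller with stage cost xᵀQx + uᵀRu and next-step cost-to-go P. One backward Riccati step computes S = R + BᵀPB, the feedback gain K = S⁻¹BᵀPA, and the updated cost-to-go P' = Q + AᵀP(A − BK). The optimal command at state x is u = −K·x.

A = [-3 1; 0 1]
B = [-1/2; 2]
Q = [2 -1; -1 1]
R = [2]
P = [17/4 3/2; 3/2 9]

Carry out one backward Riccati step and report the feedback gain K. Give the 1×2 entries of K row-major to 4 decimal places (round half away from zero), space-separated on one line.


-0.0728 0.5026

BᵀP = [0.8750 17.2500]
S = R + BᵀPB = [2] + [34.0625] = [36.0625]
BᵀPA = [-2.6250 18.1250]
K = S⁻¹·BᵀPA = [-0.0728 0.5026]
A−BK = [-3.0364 1.2513; 0.1456 -0.0052]
AᵀP(A−BK) = [38.0589 -15.9307; -15.9307 7.1404]
P' = Q + AᵀP(A−BK) = [40.0589 -16.9307; -16.9307 8.1404]
tr(P') = 48.1993


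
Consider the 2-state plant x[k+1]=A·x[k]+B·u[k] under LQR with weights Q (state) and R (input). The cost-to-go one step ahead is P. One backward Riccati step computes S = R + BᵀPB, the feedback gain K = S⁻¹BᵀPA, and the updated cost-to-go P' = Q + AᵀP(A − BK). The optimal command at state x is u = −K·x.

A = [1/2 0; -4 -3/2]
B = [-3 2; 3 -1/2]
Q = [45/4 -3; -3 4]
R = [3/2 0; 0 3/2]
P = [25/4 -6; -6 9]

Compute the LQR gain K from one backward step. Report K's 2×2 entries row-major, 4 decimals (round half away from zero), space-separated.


-1.1963 -0.4465 -1.0085 -0.4445

BᵀP = [-36.7500 45.0000; 15.5000 -16.5000]
S = R + BᵀPB = [3/2 0; 0 3/2] + [245.2500 -96.0000; -96.0000 39.2500] = [246.7500 -96.0000; -96.0000 40.7500]
BᵀPA = [-198.3750 -67.5000; 73.7500 24.7500]
K = S⁻¹·BᵀPA = [-1.1963 -0.4465; -1.0085 -0.4445]
A−BK = [-1.0720 -0.4505; -0.9153 -0.3828]
AᵀP(A−BK) = [6.6202 2.7091; 2.7091 1.1132]
P' = Q + AᵀP(A−BK) = [17.8702 -0.2909; -0.2909 5.1132]
tr(P') = 22.9834


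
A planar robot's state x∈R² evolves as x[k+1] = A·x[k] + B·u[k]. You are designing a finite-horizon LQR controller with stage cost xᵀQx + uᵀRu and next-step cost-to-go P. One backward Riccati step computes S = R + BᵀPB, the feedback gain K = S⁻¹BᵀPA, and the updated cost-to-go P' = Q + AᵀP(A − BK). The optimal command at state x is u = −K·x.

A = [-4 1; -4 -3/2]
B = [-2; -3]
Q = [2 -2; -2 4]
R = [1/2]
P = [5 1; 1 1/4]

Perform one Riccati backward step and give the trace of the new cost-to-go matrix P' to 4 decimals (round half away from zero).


8.0800

BᵀP = [-13.0000 -2.7500]
S = R + BᵀPB = [1/2] + [34.2500] = [34.7500]
BᵀPA = [63.0000 -8.8750]
K = S⁻¹·BᵀPA = [1.8129 -0.2554]
A−BK = [-0.3741 0.4892; 1.4388 -2.2662]
AᵀP(A−BK) = [1.7842 -0.4101; -0.4101 0.2959]
P' = Q + AᵀP(A−BK) = [3.7842 -2.4101; -2.4101 4.2959]
tr(P') = 8.0800


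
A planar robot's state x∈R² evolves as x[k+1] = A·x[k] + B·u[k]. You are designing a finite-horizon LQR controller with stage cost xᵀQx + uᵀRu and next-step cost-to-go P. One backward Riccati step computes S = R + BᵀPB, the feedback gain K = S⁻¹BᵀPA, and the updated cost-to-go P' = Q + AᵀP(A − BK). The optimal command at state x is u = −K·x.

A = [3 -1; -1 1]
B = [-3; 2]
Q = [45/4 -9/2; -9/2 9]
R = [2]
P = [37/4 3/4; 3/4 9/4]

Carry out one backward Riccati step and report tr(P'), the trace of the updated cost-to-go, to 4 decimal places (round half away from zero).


BᵀP = [-26.2500 2.2500]
S = R + BᵀPB = [2] + [83.2500] = [85.2500]
BᵀPA = [-81.0000 28.5000]
K = S⁻¹·BᵀPA = [-0.9501 0.3343]
A−BK = [0.1496 0.0029; 0.9003 0.3314]
AᵀP(A−BK) = [4.0381 0.0792; 0.0792 0.4721]
P' = Q + AᵀP(A−BK) = [15.2881 -4.4208; -4.4208 9.4721]
tr(P') = 24.7603

24.7603


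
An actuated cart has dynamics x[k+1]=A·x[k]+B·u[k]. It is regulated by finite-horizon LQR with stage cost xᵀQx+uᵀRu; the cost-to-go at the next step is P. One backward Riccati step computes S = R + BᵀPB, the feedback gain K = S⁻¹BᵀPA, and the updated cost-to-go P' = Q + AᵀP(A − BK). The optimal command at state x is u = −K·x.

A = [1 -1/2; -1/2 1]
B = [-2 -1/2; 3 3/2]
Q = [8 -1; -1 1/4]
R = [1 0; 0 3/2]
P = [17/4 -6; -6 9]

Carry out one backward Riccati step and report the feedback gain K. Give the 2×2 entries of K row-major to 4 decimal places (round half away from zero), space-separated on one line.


BᵀP = [-26.5000 39.0000; -11.1250 16.5000]
S = R + BᵀPB = [1 0; 0 3/2] + [170.0000 71.7500; 71.7500 30.3125] = [171.0000 71.7500; 71.7500 31.8125]
BᵀPA = [-46.0000 52.2500; -19.3750 22.0625]
K = S⁻¹·BᵀPA = [-0.2509 0.2714; -0.0433 0.0814]
A−BK = [0.4767 0.0835; 0.3175 0.0637]
AᵀP(A−BK) = [0.1225 -0.0634; -0.0634 0.0859]
P' = Q + AᵀP(A−BK) = [8.1225 -1.0634; -1.0634 0.3359]
tr(P') = 8.4585

-0.2509 0.2714 -0.0433 0.0814


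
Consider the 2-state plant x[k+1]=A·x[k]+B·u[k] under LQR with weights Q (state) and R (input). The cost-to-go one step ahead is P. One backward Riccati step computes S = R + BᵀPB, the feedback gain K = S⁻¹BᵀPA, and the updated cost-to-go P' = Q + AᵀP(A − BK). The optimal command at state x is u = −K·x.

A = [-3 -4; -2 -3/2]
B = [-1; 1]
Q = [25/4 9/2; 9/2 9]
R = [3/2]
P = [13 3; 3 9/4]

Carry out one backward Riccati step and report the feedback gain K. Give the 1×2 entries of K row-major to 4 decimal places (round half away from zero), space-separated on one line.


2.9302 3.8256

BᵀP = [-10.0000 -0.7500]
S = R + BᵀPB = [3/2] + [9.2500] = [10.7500]
BᵀPA = [31.5000 41.1250]
K = S⁻¹·BᵀPA = [2.9302 3.8256]
A−BK = [-0.0698 -0.1744; -4.9302 -5.3256]
AᵀP(A−BK) = [69.6977 79.7442; 79.7442 91.7355]
P' = Q + AᵀP(A−BK) = [75.9477 84.2442; 84.2442 100.7355]
tr(P') = 176.6831


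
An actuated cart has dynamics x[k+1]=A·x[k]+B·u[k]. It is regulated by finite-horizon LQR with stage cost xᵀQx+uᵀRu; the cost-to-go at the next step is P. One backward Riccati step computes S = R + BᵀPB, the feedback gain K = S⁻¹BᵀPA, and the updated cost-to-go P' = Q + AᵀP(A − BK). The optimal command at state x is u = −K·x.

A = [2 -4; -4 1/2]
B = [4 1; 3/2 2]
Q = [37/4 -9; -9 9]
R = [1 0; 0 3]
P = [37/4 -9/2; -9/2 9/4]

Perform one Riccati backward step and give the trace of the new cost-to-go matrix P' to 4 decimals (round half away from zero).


23.5816

BᵀP = [30.2500 -14.6250; 0.2500 0.0000]
S = R + BᵀPB = [1 0; 0 3] + [99.0625 1.0000; 1.0000 0.2500] = [100.0625 1.0000; 1.0000 3.2500]
BᵀPA = [119.0000 -128.3125; 0.5000 -1.0000]
K = S⁻¹·BᵀPA = [1.1914 -1.2832; -0.2127 0.0871]
A−BK = [-2.5528 1.0456; -5.3616 2.2505]
AᵀP(A−BK) = [3.3318 -2.3434; -2.3434 1.9998]
P' = Q + AᵀP(A−BK) = [12.5818 -11.3434; -11.3434 10.9998]
tr(P') = 23.5816


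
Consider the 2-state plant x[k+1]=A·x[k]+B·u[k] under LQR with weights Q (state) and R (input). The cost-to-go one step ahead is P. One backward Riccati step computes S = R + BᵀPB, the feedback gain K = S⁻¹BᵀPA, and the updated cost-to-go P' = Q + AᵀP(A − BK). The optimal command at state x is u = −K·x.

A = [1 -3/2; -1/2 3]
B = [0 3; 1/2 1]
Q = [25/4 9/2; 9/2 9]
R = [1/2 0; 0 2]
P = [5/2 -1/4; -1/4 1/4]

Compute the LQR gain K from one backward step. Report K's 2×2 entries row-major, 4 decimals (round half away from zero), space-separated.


BᵀP = [-0.1250 0.1250; 7.2500 -0.5000]
S = R + BᵀPB = [1/2 0; 0 2] + [0.0625 -0.2500; -0.2500 21.2500] = [0.5625 -0.2500; -0.2500 23.2500]
BᵀPA = [-0.1875 0.5625; 7.5000 -12.3750]
K = S⁻¹·BᵀPA = [-0.1909 0.7671; 0.3205 -0.5240]
A−BK = [0.0384 0.0720; -0.7251 3.1405]
AᵀP(A−BK) = [0.3727 -0.9886; -0.9886 3.2089]
P' = Q + AᵀP(A−BK) = [6.6227 3.5114; 3.5114 12.2089]
tr(P') = 18.8316

-0.1909 0.7671 0.3205 -0.5240


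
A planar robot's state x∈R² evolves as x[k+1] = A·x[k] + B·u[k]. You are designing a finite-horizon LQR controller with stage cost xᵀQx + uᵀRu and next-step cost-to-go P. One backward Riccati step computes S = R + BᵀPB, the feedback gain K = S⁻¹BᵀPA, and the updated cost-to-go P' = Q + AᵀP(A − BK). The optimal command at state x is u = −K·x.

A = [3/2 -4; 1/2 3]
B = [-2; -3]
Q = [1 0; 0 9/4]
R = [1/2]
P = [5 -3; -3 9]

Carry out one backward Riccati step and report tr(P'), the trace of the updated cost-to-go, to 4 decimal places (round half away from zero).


BᵀP = [-1.0000 -21.0000]
S = R + BᵀPB = [1/2] + [65.0000] = [65.5000]
BᵀPA = [-12.0000 -59.0000]
K = S⁻¹·BᵀPA = [-0.1832 -0.9008]
A−BK = [1.1336 -5.8015; -0.0496 0.2977]
AᵀP(A−BK) = [6.8015 -34.8092; -34.8092 179.8550]
P' = Q + AᵀP(A−BK) = [7.8015 -34.8092; -34.8092 182.1050]
tr(P') = 189.9065

189.9065


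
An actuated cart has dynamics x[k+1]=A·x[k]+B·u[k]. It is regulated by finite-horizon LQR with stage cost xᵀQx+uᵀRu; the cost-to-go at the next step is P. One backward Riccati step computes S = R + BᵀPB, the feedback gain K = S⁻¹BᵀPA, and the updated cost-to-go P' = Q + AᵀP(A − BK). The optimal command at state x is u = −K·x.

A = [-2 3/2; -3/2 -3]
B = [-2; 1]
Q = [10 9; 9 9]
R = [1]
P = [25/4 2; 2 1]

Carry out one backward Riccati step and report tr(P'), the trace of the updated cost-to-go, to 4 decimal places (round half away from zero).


BᵀP = [-10.5000 -3.0000]
S = R + BᵀPB = [1] + [18.0000] = [19.0000]
BᵀPA = [25.5000 -6.7500]
K = S⁻¹·BᵀPA = [1.3421 -0.3553]
A−BK = [0.6842 0.7895; -2.8421 -2.6447]
AᵀP(A−BK) = [5.0263 2.3092; 2.3092 2.6645]
P' = Q + AᵀP(A−BK) = [15.0263 11.3092; 11.3092 11.6645]
tr(P') = 26.6908

26.6908


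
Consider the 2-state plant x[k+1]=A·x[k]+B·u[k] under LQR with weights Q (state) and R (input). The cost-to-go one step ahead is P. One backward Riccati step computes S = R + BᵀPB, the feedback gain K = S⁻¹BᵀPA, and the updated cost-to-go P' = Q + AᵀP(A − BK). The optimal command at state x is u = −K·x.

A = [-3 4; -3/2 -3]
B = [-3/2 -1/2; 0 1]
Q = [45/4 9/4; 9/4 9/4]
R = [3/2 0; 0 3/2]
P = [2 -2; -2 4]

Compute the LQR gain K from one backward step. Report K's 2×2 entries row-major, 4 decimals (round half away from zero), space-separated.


1.0541 -1.6757 -0.4054 -2.4324

BᵀP = [-3.0000 3.0000; -3.0000 5.0000]
S = R + BᵀPB = [3/2 0; 0 3/2] + [4.5000 4.5000; 4.5000 6.5000] = [6.0000 4.5000; 4.5000 8.0000]
BᵀPA = [4.5000 -21.0000; 1.5000 -27.0000]
K = S⁻¹·BᵀPA = [1.0541 -1.6757; -0.4054 -2.4324]
A−BK = [-1.6216 0.2703; -1.0946 -0.5676]
AᵀP(A−BK) = [4.8649 -0.8108; -0.8108 15.1351]
P' = Q + AᵀP(A−BK) = [16.1149 1.4392; 1.4392 17.3851]
tr(P') = 33.5000


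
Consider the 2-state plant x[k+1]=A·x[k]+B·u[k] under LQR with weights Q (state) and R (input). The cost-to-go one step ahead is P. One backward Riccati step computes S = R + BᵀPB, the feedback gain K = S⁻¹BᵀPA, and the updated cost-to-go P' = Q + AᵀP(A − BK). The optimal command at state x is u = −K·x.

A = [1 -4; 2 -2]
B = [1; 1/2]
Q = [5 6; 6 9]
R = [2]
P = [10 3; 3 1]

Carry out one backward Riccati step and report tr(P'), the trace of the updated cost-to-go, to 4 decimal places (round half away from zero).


BᵀP = [11.5000 3.5000]
S = R + BᵀPB = [2] + [13.2500] = [15.2500]
BᵀPA = [18.5000 -53.0000]
K = S⁻¹·BᵀPA = [1.2131 -3.4754]
A−BK = [-0.2131 -0.5246; 1.3934 -0.2623]
AᵀP(A−BK) = [3.5574 -9.7049; -9.7049 27.8033]
P' = Q + AᵀP(A−BK) = [8.5574 -3.7049; -3.7049 36.8033]
tr(P') = 45.3607

45.3607


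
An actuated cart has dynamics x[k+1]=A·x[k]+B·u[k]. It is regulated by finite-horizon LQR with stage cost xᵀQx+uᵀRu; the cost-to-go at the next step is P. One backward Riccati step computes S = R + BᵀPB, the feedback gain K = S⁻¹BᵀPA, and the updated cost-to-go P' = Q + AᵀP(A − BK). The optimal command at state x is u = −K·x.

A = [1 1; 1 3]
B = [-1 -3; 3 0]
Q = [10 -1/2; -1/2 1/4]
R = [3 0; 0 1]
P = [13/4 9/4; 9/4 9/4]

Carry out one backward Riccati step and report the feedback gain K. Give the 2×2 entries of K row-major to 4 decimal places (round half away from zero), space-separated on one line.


BᵀP = [3.5000 4.5000; -9.7500 -6.7500]
S = R + BᵀPB = [3 0; 0 1] + [10.0000 -10.5000; -10.5000 29.2500] = [13.0000 -10.5000; -10.5000 30.2500]
BᵀPA = [8.0000 17.0000; -16.5000 -30.0000]
K = S⁻¹·BᵀPA = [0.2429 0.7041; -0.4611 -0.7473]
A−BK = [-0.1405 -0.5380; 0.2712 0.8878]
AᵀP(A−BK) = [0.4479 1.0362; 1.0362 2.6104]
P' = Q + AᵀP(A−BK) = [10.4479 0.5362; 0.5362 2.8604]
tr(P') = 13.3083

0.2429 0.7041 -0.4611 -0.7473


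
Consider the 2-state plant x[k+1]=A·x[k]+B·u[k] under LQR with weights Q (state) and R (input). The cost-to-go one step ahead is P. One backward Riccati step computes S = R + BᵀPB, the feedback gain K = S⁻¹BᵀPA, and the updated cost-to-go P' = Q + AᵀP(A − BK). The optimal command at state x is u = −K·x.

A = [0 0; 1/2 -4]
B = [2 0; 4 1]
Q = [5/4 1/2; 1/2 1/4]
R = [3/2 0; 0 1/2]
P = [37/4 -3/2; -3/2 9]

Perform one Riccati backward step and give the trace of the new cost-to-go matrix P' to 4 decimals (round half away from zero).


BᵀP = [12.5000 33.0000; -1.5000 9.0000]
S = R + BᵀPB = [3/2 0; 0 1/2] + [157.0000 33.0000; 33.0000 9.0000] = [158.5000 33.0000; 33.0000 9.5000]
BᵀPA = [16.5000 -132.0000; 4.5000 -36.0000]
K = S⁻¹·BᵀPA = [0.0198 -0.1584; 0.4049 -3.2394]
A−BK = [-0.0396 0.3167; 0.0159 -0.1272]
AᵀP(A−BK) = [0.1012 -0.8098; -0.8098 6.4787]
P' = Q + AᵀP(A−BK) = [1.3512 -0.3098; -0.3098 6.7287]
tr(P') = 8.0799

8.0799


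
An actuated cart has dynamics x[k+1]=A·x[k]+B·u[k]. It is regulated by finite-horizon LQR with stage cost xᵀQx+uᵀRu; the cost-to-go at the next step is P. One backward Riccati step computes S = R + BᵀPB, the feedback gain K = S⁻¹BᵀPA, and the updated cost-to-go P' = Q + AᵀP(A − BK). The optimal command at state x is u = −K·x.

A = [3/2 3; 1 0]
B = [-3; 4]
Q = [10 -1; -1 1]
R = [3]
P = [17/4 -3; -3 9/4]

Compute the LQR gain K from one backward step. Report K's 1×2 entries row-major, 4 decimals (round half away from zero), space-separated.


BᵀP = [-24.7500 18.0000]
S = R + BᵀPB = [3] + [146.2500] = [149.2500]
BᵀPA = [-19.1250 -74.2500]
K = S⁻¹·BᵀPA = [-0.1281 -0.4975]
A−BK = [1.1156 1.5075; 1.5126 1.9899]
AᵀP(A−BK) = [0.3618 0.6106; 0.6106 1.3116]
P' = Q + AᵀP(A−BK) = [10.3618 -0.3894; -0.3894 2.3116]
tr(P') = 12.6734

-0.1281 -0.4975


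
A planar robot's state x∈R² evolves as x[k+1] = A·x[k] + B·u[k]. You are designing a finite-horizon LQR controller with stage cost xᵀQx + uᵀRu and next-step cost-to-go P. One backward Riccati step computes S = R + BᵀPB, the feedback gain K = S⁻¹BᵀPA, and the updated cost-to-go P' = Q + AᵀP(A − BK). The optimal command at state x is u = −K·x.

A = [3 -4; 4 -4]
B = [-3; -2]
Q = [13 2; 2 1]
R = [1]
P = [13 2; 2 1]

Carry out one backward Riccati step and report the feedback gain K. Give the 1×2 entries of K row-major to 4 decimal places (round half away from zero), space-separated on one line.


BᵀP = [-43.0000 -8.0000]
S = R + BᵀPB = [1] + [145.0000] = [146.0000]
BᵀPA = [-161.0000 204.0000]
K = S⁻¹·BᵀPA = [-1.1027 1.3973]
A−BK = [-0.3082 0.1918; 1.7945 -1.2055]
AᵀP(A−BK) = [3.4589 -3.0411; -3.0411 2.9589]
P' = Q + AᵀP(A−BK) = [16.4589 -1.0411; -1.0411 3.9589]
tr(P') = 20.4178

-1.1027 1.3973


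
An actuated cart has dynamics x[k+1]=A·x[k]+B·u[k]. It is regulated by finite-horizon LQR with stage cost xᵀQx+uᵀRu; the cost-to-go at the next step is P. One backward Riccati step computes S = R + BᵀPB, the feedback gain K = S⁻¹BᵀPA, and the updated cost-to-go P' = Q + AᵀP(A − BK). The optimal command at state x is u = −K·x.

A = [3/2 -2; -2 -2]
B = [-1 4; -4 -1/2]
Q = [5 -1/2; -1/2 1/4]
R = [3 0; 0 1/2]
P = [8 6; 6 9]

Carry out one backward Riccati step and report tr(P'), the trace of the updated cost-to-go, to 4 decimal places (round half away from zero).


6.8570

BᵀP = [-32.0000 -42.0000; 29.0000 19.5000]
S = R + BᵀPB = [3 0; 0 1/2] + [200.0000 -107.0000; -107.0000 106.2500] = [203.0000 -107.0000; -107.0000 106.7500]
BᵀPA = [36.0000 148.0000; 4.5000 -97.0000]
K = S⁻¹·BᵀPA = [0.4231 0.5303; 0.4662 -0.3772]
A−BK = [0.0582 0.0389; -0.0745 -0.0675]
AᵀP(A−BK) = [0.6707 0.6076; 0.6076 0.9363]
P' = Q + AᵀP(A−BK) = [5.6707 0.1076; 0.1076 1.1863]
tr(P') = 6.8570


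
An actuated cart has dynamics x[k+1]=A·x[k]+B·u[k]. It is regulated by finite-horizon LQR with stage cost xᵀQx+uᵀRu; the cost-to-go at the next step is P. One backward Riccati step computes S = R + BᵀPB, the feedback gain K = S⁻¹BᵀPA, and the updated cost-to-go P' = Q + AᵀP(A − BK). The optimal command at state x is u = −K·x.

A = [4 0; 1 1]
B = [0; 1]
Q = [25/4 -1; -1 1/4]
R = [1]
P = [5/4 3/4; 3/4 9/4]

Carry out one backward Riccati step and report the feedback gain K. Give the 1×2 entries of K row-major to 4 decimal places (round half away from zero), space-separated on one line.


1.6154 0.6923

BᵀP = [0.7500 2.2500]
S = R + BᵀPB = [1] + [2.2500] = [3.2500]
BᵀPA = [5.2500 2.2500]
K = S⁻¹·BᵀPA = [1.6154 0.6923]
A−BK = [4.0000 0.0000; -0.6154 0.3077]
AᵀP(A−BK) = [19.7692 1.6154; 1.6154 0.6923]
P' = Q + AᵀP(A−BK) = [26.0192 0.6154; 0.6154 0.9423]
tr(P') = 26.9615


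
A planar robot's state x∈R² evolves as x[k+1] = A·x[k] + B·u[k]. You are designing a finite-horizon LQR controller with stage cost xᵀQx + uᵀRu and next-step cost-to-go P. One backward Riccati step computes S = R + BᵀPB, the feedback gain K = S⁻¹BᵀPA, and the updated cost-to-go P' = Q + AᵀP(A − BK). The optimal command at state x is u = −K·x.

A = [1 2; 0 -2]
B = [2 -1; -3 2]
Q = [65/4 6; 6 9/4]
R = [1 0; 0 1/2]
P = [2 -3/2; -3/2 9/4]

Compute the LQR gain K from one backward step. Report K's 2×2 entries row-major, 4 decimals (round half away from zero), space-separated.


0.2041 0.5306 0.0408 -0.4082

BᵀP = [8.5000 -9.7500; -5.0000 6.0000]
S = R + BᵀPB = [1 0; 0 1/2] + [46.2500 -28.0000; -28.0000 17.0000] = [47.2500 -28.0000; -28.0000 17.5000]
BᵀPA = [8.5000 36.5000; -5.0000 -22.0000]
K = S⁻¹·BᵀPA = [0.2041 0.5306; 0.0408 -0.4082]
A−BK = [0.6327 0.5306; 0.5306 0.4082]
AᵀP(A−BK) = [0.4694 0.4490; 0.4490 0.6531]
P' = Q + AᵀP(A−BK) = [16.7194 6.4490; 6.4490 2.9031]
tr(P') = 19.6224
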